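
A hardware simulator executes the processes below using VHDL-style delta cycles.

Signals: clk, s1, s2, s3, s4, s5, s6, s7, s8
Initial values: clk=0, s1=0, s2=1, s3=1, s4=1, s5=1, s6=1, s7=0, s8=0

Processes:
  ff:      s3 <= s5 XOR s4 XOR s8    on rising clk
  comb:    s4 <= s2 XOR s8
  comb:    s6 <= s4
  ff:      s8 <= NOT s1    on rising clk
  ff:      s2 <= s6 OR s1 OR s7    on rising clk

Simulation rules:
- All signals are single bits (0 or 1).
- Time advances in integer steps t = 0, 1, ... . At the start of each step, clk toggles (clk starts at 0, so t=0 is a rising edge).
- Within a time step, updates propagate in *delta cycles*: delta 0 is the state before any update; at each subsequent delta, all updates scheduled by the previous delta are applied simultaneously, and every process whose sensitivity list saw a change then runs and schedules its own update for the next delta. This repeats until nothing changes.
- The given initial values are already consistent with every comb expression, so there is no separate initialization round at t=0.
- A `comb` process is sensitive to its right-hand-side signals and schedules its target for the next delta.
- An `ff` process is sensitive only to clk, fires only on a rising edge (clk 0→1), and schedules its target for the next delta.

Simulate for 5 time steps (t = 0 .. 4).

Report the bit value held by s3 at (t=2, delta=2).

t=0 Δ0: s7=0 s5=1 s3=1 s1=0 s4=1 s6=1 s8=0 s2=1 clk=0
  Δ1: clk:0→1
  Δ2: s3:1→0, s8:0→1
  Δ3: s4:1→0
  Δ4: s6:1→0
  (4Δ to stable)
t=1 Δ0: s7=0 s5=1 s3=0 s1=0 s4=0 s6=0 s8=1 s2=1 clk=1
  Δ1: clk:1→0
  (1Δ to stable)
t=2 Δ0: s7=0 s5=1 s3=0 s1=0 s4=0 s6=0 s8=1 s2=1 clk=0
  Δ1: clk:0→1
  Δ2: s2:1→0
  Δ3: s4:0→1
  Δ4: s6:0→1
  (4Δ to stable)
t=3 Δ0: s7=0 s5=1 s3=0 s1=0 s4=1 s6=1 s8=1 s2=0 clk=1
  Δ1: clk:1→0
  (1Δ to stable)
t=4 Δ0: s7=0 s5=1 s3=0 s1=0 s4=1 s6=1 s8=1 s2=0 clk=0
  Δ1: clk:0→1
  Δ2: s3:0→1, s2:0→1
  Δ3: s4:1→0
  Δ4: s6:1→0
  (4Δ to stable)

0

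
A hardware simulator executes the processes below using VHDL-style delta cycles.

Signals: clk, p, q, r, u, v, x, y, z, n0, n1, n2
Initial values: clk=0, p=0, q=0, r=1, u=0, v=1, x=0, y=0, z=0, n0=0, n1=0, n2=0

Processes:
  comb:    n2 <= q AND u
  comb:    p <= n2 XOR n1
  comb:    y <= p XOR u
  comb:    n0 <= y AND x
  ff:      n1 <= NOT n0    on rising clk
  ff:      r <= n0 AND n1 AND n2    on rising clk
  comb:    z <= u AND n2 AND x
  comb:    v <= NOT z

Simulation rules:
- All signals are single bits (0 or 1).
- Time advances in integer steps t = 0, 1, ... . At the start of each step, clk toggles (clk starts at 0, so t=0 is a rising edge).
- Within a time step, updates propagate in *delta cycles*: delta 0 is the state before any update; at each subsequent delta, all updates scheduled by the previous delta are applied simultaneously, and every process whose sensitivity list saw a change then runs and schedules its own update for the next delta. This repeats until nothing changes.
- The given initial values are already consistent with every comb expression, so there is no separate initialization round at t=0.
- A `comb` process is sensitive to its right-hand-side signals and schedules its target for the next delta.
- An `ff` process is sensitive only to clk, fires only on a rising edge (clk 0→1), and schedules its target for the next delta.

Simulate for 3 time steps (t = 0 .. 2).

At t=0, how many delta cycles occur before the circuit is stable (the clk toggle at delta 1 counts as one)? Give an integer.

4

t0.Δ0 r=1 n1=0 y=0 z=0 n0=0 p=0 v=1 clk=0 q=0 u=0 n2=0 x=0
t0.Δ1 r=1 n1=0 y=0 z=0 n0=0 p=0 v=1 clk=1 q=0 u=0 n2=0 x=0
t0.Δ2 r=0 n1=1 y=0 z=0 n0=0 p=0 v=1 clk=1 q=0 u=0 n2=0 x=0
t0.Δ3 r=0 n1=1 y=0 z=0 n0=0 p=1 v=1 clk=1 q=0 u=0 n2=0 x=0
t0.Δ4 r=0 n1=1 y=1 z=0 n0=0 p=1 v=1 clk=1 q=0 u=0 n2=0 x=0
t1.Δ0 r=0 n1=1 y=1 z=0 n0=0 p=1 v=1 clk=1 q=0 u=0 n2=0 x=0
t1.Δ1 r=0 n1=1 y=1 z=0 n0=0 p=1 v=1 clk=0 q=0 u=0 n2=0 x=0
t2.Δ0 r=0 n1=1 y=1 z=0 n0=0 p=1 v=1 clk=0 q=0 u=0 n2=0 x=0
t2.Δ1 r=0 n1=1 y=1 z=0 n0=0 p=1 v=1 clk=1 q=0 u=0 n2=0 x=0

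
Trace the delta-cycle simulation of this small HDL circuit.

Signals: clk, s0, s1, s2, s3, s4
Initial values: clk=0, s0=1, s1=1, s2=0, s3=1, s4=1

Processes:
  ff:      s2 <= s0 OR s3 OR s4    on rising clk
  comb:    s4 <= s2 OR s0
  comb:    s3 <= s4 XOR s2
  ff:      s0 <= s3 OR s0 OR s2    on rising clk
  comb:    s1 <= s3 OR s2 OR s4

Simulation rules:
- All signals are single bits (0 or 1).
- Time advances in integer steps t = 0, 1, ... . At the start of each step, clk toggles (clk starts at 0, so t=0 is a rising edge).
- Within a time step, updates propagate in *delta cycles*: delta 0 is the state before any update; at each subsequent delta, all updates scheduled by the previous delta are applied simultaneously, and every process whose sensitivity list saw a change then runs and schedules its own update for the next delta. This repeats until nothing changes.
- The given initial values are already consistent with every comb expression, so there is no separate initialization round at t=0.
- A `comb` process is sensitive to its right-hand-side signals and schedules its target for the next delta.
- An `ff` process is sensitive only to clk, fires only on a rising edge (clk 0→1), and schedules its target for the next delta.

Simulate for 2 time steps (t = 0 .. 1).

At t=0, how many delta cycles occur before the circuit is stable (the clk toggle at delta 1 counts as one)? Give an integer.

t0.Δ0 s4=1 s1=1 clk=0 s3=1 s2=0 s0=1
t0.Δ1 s4=1 s1=1 clk=1 s3=1 s2=0 s0=1
t0.Δ2 s4=1 s1=1 clk=1 s3=1 s2=1 s0=1
t0.Δ3 s4=1 s1=1 clk=1 s3=0 s2=1 s0=1
t1.Δ0 s4=1 s1=1 clk=1 s3=0 s2=1 s0=1
t1.Δ1 s4=1 s1=1 clk=0 s3=0 s2=1 s0=1

3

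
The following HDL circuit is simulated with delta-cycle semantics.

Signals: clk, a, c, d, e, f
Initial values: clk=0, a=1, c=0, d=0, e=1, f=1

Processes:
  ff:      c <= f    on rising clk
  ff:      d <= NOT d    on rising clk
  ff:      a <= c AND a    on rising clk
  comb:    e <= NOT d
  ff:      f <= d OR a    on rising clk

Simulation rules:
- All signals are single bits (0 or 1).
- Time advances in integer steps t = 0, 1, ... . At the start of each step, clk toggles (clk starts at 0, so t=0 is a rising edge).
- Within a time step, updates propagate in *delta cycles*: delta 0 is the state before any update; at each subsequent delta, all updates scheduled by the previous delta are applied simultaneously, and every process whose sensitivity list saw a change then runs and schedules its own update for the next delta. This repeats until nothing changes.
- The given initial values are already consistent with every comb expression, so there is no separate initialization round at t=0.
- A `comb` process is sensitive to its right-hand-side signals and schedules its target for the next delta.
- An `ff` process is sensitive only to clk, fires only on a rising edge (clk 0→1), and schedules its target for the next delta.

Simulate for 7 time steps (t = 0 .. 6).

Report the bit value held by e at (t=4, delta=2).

[bits: d,c,e,a,clk,f]
t=0: Δ0=001101 Δ1=001111 Δ2=111011 Δ3=110011 | 3Δ
t=1: Δ0=110011 Δ1=110001 | 1Δ
t=2: Δ0=110001 Δ1=110011 Δ2=010011 Δ3=011011 | 3Δ
t=3: Δ0=011011 Δ1=011001 | 1Δ
t=4: Δ0=011001 Δ1=011011 Δ2=111010 Δ3=110010 | 3Δ
t=5: Δ0=110010 Δ1=110000 | 1Δ
t=6: Δ0=110000 Δ1=110010 Δ2=000011 Δ3=001011 | 3Δ

1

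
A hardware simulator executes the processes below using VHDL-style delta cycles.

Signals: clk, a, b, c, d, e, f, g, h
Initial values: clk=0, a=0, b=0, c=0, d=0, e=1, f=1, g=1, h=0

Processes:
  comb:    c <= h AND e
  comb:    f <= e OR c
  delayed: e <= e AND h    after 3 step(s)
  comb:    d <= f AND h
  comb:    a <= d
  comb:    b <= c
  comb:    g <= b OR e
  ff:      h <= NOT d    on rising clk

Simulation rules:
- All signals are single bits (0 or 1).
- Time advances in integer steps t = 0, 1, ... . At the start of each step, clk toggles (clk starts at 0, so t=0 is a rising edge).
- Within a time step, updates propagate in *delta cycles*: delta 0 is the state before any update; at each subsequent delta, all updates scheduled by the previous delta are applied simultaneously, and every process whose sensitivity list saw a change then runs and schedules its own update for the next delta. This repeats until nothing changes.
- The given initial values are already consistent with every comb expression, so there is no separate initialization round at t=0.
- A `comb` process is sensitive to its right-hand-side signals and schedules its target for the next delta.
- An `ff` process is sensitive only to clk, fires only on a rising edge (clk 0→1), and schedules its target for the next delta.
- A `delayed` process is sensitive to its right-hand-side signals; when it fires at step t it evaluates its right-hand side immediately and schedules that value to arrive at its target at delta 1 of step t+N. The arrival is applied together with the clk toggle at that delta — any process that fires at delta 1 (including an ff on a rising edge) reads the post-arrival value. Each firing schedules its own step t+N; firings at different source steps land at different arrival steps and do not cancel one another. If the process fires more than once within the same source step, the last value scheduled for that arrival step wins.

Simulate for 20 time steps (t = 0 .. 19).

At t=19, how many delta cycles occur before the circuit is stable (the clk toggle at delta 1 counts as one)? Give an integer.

4

t0.Δ0 e=1 b=0 g=1 h=0 f=1 c=0 a=0 d=0 clk=0
t0.Δ1 e=1 b=0 g=1 h=0 f=1 c=0 a=0 d=0 clk=1
t0.Δ2 e=1 b=0 g=1 h=1 f=1 c=0 a=0 d=0 clk=1
t0.Δ3 e=1 b=0 g=1 h=1 f=1 c=1 a=0 d=1 clk=1
t0.Δ4 e=1 b=1 g=1 h=1 f=1 c=1 a=1 d=1 clk=1
t1.Δ0 e=1 b=1 g=1 h=1 f=1 c=1 a=1 d=1 clk=1
t1.Δ1 e=1 b=1 g=1 h=1 f=1 c=1 a=1 d=1 clk=0
t2.Δ0 e=1 b=1 g=1 h=1 f=1 c=1 a=1 d=1 clk=0
t2.Δ1 e=1 b=1 g=1 h=1 f=1 c=1 a=1 d=1 clk=1
t2.Δ2 e=1 b=1 g=1 h=0 f=1 c=1 a=1 d=1 clk=1
t2.Δ3 e=1 b=1 g=1 h=0 f=1 c=0 a=1 d=0 clk=1
t2.Δ4 e=1 b=0 g=1 h=0 f=1 c=0 a=0 d=0 clk=1
t3.Δ0 e=1 b=0 g=1 h=0 f=1 c=0 a=0 d=0 clk=1
t3.Δ1 e=1 b=0 g=1 h=0 f=1 c=0 a=0 d=0 clk=0
t4.Δ0 e=1 b=0 g=1 h=0 f=1 c=0 a=0 d=0 clk=0
t4.Δ1 e=1 b=0 g=1 h=0 f=1 c=0 a=0 d=0 clk=1
t4.Δ2 e=1 b=0 g=1 h=1 f=1 c=0 a=0 d=0 clk=1
t4.Δ3 e=1 b=0 g=1 h=1 f=1 c=1 a=0 d=1 clk=1
t4.Δ4 e=1 b=1 g=1 h=1 f=1 c=1 a=1 d=1 clk=1
t5.Δ0 e=1 b=1 g=1 h=1 f=1 c=1 a=1 d=1 clk=1
t5.Δ1 e=0 b=1 g=1 h=1 f=1 c=1 a=1 d=1 clk=0
t5.Δ2 e=0 b=1 g=1 h=1 f=1 c=0 a=1 d=1 clk=0
t5.Δ3 e=0 b=0 g=1 h=1 f=0 c=0 a=1 d=1 clk=0
t5.Δ4 e=0 b=0 g=0 h=1 f=0 c=0 a=1 d=0 clk=0
t5.Δ5 e=0 b=0 g=0 h=1 f=0 c=0 a=0 d=0 clk=0
t6.Δ0 e=0 b=0 g=0 h=1 f=0 c=0 a=0 d=0 clk=0
t6.Δ1 e=0 b=0 g=0 h=1 f=0 c=0 a=0 d=0 clk=1
t7.Δ0 e=0 b=0 g=0 h=1 f=0 c=0 a=0 d=0 clk=1
t7.Δ1 e=1 b=0 g=0 h=1 f=0 c=0 a=0 d=0 clk=0
t7.Δ2 e=1 b=0 g=1 h=1 f=1 c=1 a=0 d=0 clk=0
t7.Δ3 e=1 b=1 g=1 h=1 f=1 c=1 a=0 d=1 clk=0
t7.Δ4 e=1 b=1 g=1 h=1 f=1 c=1 a=1 d=1 clk=0
t8.Δ0 e=1 b=1 g=1 h=1 f=1 c=1 a=1 d=1 clk=0
t8.Δ1 e=0 b=1 g=1 h=1 f=1 c=1 a=1 d=1 clk=1
t8.Δ2 e=0 b=1 g=1 h=0 f=1 c=0 a=1 d=1 clk=1
t8.Δ3 e=0 b=0 g=1 h=0 f=0 c=0 a=1 d=0 clk=1
t8.Δ4 e=0 b=0 g=0 h=0 f=0 c=0 a=0 d=0 clk=1
t9.Δ0 e=0 b=0 g=0 h=0 f=0 c=0 a=0 d=0 clk=1
t9.Δ1 e=0 b=0 g=0 h=0 f=0 c=0 a=0 d=0 clk=0
t10.Δ0 e=0 b=0 g=0 h=0 f=0 c=0 a=0 d=0 clk=0
t10.Δ1 e=1 b=0 g=0 h=0 f=0 c=0 a=0 d=0 clk=1
t10.Δ2 e=1 b=0 g=1 h=1 f=1 c=0 a=0 d=0 clk=1
t10.Δ3 e=1 b=0 g=1 h=1 f=1 c=1 a=0 d=1 clk=1
t10.Δ4 e=1 b=1 g=1 h=1 f=1 c=1 a=1 d=1 clk=1
t11.Δ0 e=1 b=1 g=1 h=1 f=1 c=1 a=1 d=1 clk=1
t11.Δ1 e=0 b=1 g=1 h=1 f=1 c=1 a=1 d=1 clk=0
t11.Δ2 e=0 b=1 g=1 h=1 f=1 c=0 a=1 d=1 clk=0
t11.Δ3 e=0 b=0 g=1 h=1 f=0 c=0 a=1 d=1 clk=0
t11.Δ4 e=0 b=0 g=0 h=1 f=0 c=0 a=1 d=0 clk=0
t11.Δ5 e=0 b=0 g=0 h=1 f=0 c=0 a=0 d=0 clk=0
t12.Δ0 e=0 b=0 g=0 h=1 f=0 c=0 a=0 d=0 clk=0
t12.Δ1 e=0 b=0 g=0 h=1 f=0 c=0 a=0 d=0 clk=1
t13.Δ0 e=0 b=0 g=0 h=1 f=0 c=0 a=0 d=0 clk=1
t13.Δ1 e=1 b=0 g=0 h=1 f=0 c=0 a=0 d=0 clk=0
t13.Δ2 e=1 b=0 g=1 h=1 f=1 c=1 a=0 d=0 clk=0
t13.Δ3 e=1 b=1 g=1 h=1 f=1 c=1 a=0 d=1 clk=0
t13.Δ4 e=1 b=1 g=1 h=1 f=1 c=1 a=1 d=1 clk=0
t14.Δ0 e=1 b=1 g=1 h=1 f=1 c=1 a=1 d=1 clk=0
t14.Δ1 e=0 b=1 g=1 h=1 f=1 c=1 a=1 d=1 clk=1
t14.Δ2 e=0 b=1 g=1 h=0 f=1 c=0 a=1 d=1 clk=1
t14.Δ3 e=0 b=0 g=1 h=0 f=0 c=0 a=1 d=0 clk=1
t14.Δ4 e=0 b=0 g=0 h=0 f=0 c=0 a=0 d=0 clk=1
t15.Δ0 e=0 b=0 g=0 h=0 f=0 c=0 a=0 d=0 clk=1
t15.Δ1 e=0 b=0 g=0 h=0 f=0 c=0 a=0 d=0 clk=0
t16.Δ0 e=0 b=0 g=0 h=0 f=0 c=0 a=0 d=0 clk=0
t16.Δ1 e=1 b=0 g=0 h=0 f=0 c=0 a=0 d=0 clk=1
t16.Δ2 e=1 b=0 g=1 h=1 f=1 c=0 a=0 d=0 clk=1
t16.Δ3 e=1 b=0 g=1 h=1 f=1 c=1 a=0 d=1 clk=1
t16.Δ4 e=1 b=1 g=1 h=1 f=1 c=1 a=1 d=1 clk=1
t17.Δ0 e=1 b=1 g=1 h=1 f=1 c=1 a=1 d=1 clk=1
t17.Δ1 e=0 b=1 g=1 h=1 f=1 c=1 a=1 d=1 clk=0
t17.Δ2 e=0 b=1 g=1 h=1 f=1 c=0 a=1 d=1 clk=0
t17.Δ3 e=0 b=0 g=1 h=1 f=0 c=0 a=1 d=1 clk=0
t17.Δ4 e=0 b=0 g=0 h=1 f=0 c=0 a=1 d=0 clk=0
t17.Δ5 e=0 b=0 g=0 h=1 f=0 c=0 a=0 d=0 clk=0
t18.Δ0 e=0 b=0 g=0 h=1 f=0 c=0 a=0 d=0 clk=0
t18.Δ1 e=0 b=0 g=0 h=1 f=0 c=0 a=0 d=0 clk=1
t19.Δ0 e=0 b=0 g=0 h=1 f=0 c=0 a=0 d=0 clk=1
t19.Δ1 e=1 b=0 g=0 h=1 f=0 c=0 a=0 d=0 clk=0
t19.Δ2 e=1 b=0 g=1 h=1 f=1 c=1 a=0 d=0 clk=0
t19.Δ3 e=1 b=1 g=1 h=1 f=1 c=1 a=0 d=1 clk=0
t19.Δ4 e=1 b=1 g=1 h=1 f=1 c=1 a=1 d=1 clk=0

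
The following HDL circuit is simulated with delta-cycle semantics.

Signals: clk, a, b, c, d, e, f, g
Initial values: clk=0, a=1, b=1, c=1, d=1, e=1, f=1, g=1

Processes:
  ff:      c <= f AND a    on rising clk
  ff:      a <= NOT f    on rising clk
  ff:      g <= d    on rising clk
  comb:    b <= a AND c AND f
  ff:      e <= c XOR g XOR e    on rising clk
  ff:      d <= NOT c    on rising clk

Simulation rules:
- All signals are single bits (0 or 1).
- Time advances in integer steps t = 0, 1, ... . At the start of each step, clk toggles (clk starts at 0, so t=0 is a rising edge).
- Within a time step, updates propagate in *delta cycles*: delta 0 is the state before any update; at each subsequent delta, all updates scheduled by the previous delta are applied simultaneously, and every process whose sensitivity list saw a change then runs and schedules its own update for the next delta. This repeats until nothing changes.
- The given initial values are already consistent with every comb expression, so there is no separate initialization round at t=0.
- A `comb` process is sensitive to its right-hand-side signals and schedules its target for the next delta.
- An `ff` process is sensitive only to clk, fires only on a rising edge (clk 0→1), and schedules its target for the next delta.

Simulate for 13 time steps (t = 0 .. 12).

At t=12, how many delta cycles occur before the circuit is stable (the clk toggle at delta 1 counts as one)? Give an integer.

t=0 Δ0: a=1 clk=0 e=1 f=1 g=1 d=1 c=1 b=1
  Δ1: clk:0→1
  Δ2: a:1→0, d:1→0
  Δ3: b:1→0
  (3Δ to stable)
t=1 Δ0: a=0 clk=1 e=1 f=1 g=1 d=0 c=1 b=0
  Δ1: clk:1→0
  (1Δ to stable)
t=2 Δ0: a=0 clk=0 e=1 f=1 g=1 d=0 c=1 b=0
  Δ1: clk:0→1
  Δ2: g:1→0, c:1→0
  (2Δ to stable)
t=3 Δ0: a=0 clk=1 e=1 f=1 g=0 d=0 c=0 b=0
  Δ1: clk:1→0
  (1Δ to stable)
t=4 Δ0: a=0 clk=0 e=1 f=1 g=0 d=0 c=0 b=0
  Δ1: clk:0→1
  Δ2: d:0→1
  (2Δ to stable)
t=5 Δ0: a=0 clk=1 e=1 f=1 g=0 d=1 c=0 b=0
  Δ1: clk:1→0
  (1Δ to stable)
t=6 Δ0: a=0 clk=0 e=1 f=1 g=0 d=1 c=0 b=0
  Δ1: clk:0→1
  Δ2: g:0→1
  (2Δ to stable)
t=7 Δ0: a=0 clk=1 e=1 f=1 g=1 d=1 c=0 b=0
  Δ1: clk:1→0
  (1Δ to stable)
t=8 Δ0: a=0 clk=0 e=1 f=1 g=1 d=1 c=0 b=0
  Δ1: clk:0→1
  Δ2: e:1→0
  (2Δ to stable)
t=9 Δ0: a=0 clk=1 e=0 f=1 g=1 d=1 c=0 b=0
  Δ1: clk:1→0
  (1Δ to stable)
t=10 Δ0: a=0 clk=0 e=0 f=1 g=1 d=1 c=0 b=0
  Δ1: clk:0→1
  Δ2: e:0→1
  (2Δ to stable)
t=11 Δ0: a=0 clk=1 e=1 f=1 g=1 d=1 c=0 b=0
  Δ1: clk:1→0
  (1Δ to stable)
t=12 Δ0: a=0 clk=0 e=1 f=1 g=1 d=1 c=0 b=0
  Δ1: clk:0→1
  Δ2: e:1→0
  (2Δ to stable)

2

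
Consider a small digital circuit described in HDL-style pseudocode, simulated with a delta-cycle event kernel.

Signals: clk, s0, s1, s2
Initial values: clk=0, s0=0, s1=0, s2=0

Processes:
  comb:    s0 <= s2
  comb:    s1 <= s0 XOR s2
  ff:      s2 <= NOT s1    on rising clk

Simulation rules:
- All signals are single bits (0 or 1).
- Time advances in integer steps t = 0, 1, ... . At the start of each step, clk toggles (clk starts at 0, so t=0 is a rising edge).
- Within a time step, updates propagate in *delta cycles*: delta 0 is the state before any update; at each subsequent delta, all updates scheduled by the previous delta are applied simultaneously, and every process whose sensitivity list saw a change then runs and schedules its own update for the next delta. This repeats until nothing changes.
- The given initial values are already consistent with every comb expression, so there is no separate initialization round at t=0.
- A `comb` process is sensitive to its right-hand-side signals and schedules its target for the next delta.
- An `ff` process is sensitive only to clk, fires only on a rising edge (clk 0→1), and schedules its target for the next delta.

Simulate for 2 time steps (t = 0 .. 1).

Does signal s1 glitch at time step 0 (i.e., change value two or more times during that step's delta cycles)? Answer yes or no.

t=0 Δ0: s0=0 s1=0 s2=0 clk=0
  Δ1: clk:0→1
  Δ2: s2:0→1
  Δ3: s0:0→1, s1:0→1
  Δ4: s1:1→0
  (4Δ to stable)
t=1 Δ0: s0=1 s1=0 s2=1 clk=1
  Δ1: clk:1→0
  (1Δ to stable)

yes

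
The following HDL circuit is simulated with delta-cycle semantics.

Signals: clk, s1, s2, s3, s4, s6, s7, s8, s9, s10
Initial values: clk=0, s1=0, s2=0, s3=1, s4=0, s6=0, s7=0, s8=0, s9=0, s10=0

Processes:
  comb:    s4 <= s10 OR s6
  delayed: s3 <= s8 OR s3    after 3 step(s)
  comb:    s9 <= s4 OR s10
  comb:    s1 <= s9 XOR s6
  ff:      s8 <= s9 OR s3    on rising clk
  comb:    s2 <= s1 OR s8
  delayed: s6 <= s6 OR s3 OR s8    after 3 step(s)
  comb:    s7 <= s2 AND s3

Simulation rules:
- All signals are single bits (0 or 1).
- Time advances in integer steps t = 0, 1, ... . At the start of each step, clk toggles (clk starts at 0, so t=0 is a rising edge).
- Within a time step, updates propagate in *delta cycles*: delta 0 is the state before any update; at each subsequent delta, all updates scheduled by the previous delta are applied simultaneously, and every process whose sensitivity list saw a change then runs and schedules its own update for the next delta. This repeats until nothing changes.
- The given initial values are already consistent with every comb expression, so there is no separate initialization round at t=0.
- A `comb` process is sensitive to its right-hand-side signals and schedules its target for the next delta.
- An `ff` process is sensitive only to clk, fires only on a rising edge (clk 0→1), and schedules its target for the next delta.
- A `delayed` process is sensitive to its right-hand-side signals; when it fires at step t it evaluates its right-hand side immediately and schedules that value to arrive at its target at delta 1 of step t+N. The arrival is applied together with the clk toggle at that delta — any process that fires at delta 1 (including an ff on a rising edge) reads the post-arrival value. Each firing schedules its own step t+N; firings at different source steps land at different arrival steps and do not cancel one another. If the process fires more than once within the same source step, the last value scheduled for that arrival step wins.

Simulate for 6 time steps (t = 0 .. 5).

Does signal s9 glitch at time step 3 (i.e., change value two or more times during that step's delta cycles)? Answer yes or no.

no

t0.Δ0 s8=0 s6=0 s7=0 s1=0 s10=0 s4=0 clk=0 s2=0 s9=0 s3=1
t0.Δ1 s8=0 s6=0 s7=0 s1=0 s10=0 s4=0 clk=1 s2=0 s9=0 s3=1
t0.Δ2 s8=1 s6=0 s7=0 s1=0 s10=0 s4=0 clk=1 s2=0 s9=0 s3=1
t0.Δ3 s8=1 s6=0 s7=0 s1=0 s10=0 s4=0 clk=1 s2=1 s9=0 s3=1
t0.Δ4 s8=1 s6=0 s7=1 s1=0 s10=0 s4=0 clk=1 s2=1 s9=0 s3=1
t1.Δ0 s8=1 s6=0 s7=1 s1=0 s10=0 s4=0 clk=1 s2=1 s9=0 s3=1
t1.Δ1 s8=1 s6=0 s7=1 s1=0 s10=0 s4=0 clk=0 s2=1 s9=0 s3=1
t2.Δ0 s8=1 s6=0 s7=1 s1=0 s10=0 s4=0 clk=0 s2=1 s9=0 s3=1
t2.Δ1 s8=1 s6=0 s7=1 s1=0 s10=0 s4=0 clk=1 s2=1 s9=0 s3=1
t3.Δ0 s8=1 s6=0 s7=1 s1=0 s10=0 s4=0 clk=1 s2=1 s9=0 s3=1
t3.Δ1 s8=1 s6=1 s7=1 s1=0 s10=0 s4=0 clk=0 s2=1 s9=0 s3=1
t3.Δ2 s8=1 s6=1 s7=1 s1=1 s10=0 s4=1 clk=0 s2=1 s9=0 s3=1
t3.Δ3 s8=1 s6=1 s7=1 s1=1 s10=0 s4=1 clk=0 s2=1 s9=1 s3=1
t3.Δ4 s8=1 s6=1 s7=1 s1=0 s10=0 s4=1 clk=0 s2=1 s9=1 s3=1
t4.Δ0 s8=1 s6=1 s7=1 s1=0 s10=0 s4=1 clk=0 s2=1 s9=1 s3=1
t4.Δ1 s8=1 s6=1 s7=1 s1=0 s10=0 s4=1 clk=1 s2=1 s9=1 s3=1
t5.Δ0 s8=1 s6=1 s7=1 s1=0 s10=0 s4=1 clk=1 s2=1 s9=1 s3=1
t5.Δ1 s8=1 s6=1 s7=1 s1=0 s10=0 s4=1 clk=0 s2=1 s9=1 s3=1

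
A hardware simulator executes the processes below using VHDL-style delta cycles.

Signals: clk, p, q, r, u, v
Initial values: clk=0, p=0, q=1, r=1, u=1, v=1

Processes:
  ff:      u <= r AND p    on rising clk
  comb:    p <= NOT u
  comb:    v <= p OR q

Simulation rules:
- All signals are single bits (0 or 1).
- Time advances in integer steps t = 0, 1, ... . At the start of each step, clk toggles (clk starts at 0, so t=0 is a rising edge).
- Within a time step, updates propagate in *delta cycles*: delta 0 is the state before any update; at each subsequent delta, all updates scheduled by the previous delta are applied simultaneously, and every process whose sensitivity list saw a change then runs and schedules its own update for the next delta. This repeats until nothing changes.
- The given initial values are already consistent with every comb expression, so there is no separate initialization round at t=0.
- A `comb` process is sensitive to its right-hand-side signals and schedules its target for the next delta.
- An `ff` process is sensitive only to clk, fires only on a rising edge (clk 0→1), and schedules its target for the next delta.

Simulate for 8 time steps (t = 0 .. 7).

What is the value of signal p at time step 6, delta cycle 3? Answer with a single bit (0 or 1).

0

t0.Δ0 q=1 clk=0 v=1 p=0 u=1 r=1
t0.Δ1 q=1 clk=1 v=1 p=0 u=1 r=1
t0.Δ2 q=1 clk=1 v=1 p=0 u=0 r=1
t0.Δ3 q=1 clk=1 v=1 p=1 u=0 r=1
t1.Δ0 q=1 clk=1 v=1 p=1 u=0 r=1
t1.Δ1 q=1 clk=0 v=1 p=1 u=0 r=1
t2.Δ0 q=1 clk=0 v=1 p=1 u=0 r=1
t2.Δ1 q=1 clk=1 v=1 p=1 u=0 r=1
t2.Δ2 q=1 clk=1 v=1 p=1 u=1 r=1
t2.Δ3 q=1 clk=1 v=1 p=0 u=1 r=1
t3.Δ0 q=1 clk=1 v=1 p=0 u=1 r=1
t3.Δ1 q=1 clk=0 v=1 p=0 u=1 r=1
t4.Δ0 q=1 clk=0 v=1 p=0 u=1 r=1
t4.Δ1 q=1 clk=1 v=1 p=0 u=1 r=1
t4.Δ2 q=1 clk=1 v=1 p=0 u=0 r=1
t4.Δ3 q=1 clk=1 v=1 p=1 u=0 r=1
t5.Δ0 q=1 clk=1 v=1 p=1 u=0 r=1
t5.Δ1 q=1 clk=0 v=1 p=1 u=0 r=1
t6.Δ0 q=1 clk=0 v=1 p=1 u=0 r=1
t6.Δ1 q=1 clk=1 v=1 p=1 u=0 r=1
t6.Δ2 q=1 clk=1 v=1 p=1 u=1 r=1
t6.Δ3 q=1 clk=1 v=1 p=0 u=1 r=1
t7.Δ0 q=1 clk=1 v=1 p=0 u=1 r=1
t7.Δ1 q=1 clk=0 v=1 p=0 u=1 r=1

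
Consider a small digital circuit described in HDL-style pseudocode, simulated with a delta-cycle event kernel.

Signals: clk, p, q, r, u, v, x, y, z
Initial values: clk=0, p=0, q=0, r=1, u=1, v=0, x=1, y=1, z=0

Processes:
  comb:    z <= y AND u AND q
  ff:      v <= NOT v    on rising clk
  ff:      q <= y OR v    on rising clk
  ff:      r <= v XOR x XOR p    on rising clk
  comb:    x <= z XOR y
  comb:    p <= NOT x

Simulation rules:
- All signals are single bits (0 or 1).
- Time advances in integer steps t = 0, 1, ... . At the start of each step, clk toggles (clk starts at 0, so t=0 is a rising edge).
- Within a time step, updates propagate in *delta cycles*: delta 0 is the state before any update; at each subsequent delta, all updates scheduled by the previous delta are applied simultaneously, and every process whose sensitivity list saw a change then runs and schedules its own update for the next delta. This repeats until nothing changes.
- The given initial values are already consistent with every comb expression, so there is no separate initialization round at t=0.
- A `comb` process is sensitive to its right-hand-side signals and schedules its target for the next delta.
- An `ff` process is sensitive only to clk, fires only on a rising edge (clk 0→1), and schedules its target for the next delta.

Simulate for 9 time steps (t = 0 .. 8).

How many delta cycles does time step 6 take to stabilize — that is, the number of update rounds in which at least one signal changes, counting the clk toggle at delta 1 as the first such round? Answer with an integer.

2

t0.Δ0 r=1 u=1 p=0 v=0 x=1 z=0 q=0 y=1 clk=0
t0.Δ1 r=1 u=1 p=0 v=0 x=1 z=0 q=0 y=1 clk=1
t0.Δ2 r=1 u=1 p=0 v=1 x=1 z=0 q=1 y=1 clk=1
t0.Δ3 r=1 u=1 p=0 v=1 x=1 z=1 q=1 y=1 clk=1
t0.Δ4 r=1 u=1 p=0 v=1 x=0 z=1 q=1 y=1 clk=1
t0.Δ5 r=1 u=1 p=1 v=1 x=0 z=1 q=1 y=1 clk=1
t1.Δ0 r=1 u=1 p=1 v=1 x=0 z=1 q=1 y=1 clk=1
t1.Δ1 r=1 u=1 p=1 v=1 x=0 z=1 q=1 y=1 clk=0
t2.Δ0 r=1 u=1 p=1 v=1 x=0 z=1 q=1 y=1 clk=0
t2.Δ1 r=1 u=1 p=1 v=1 x=0 z=1 q=1 y=1 clk=1
t2.Δ2 r=0 u=1 p=1 v=0 x=0 z=1 q=1 y=1 clk=1
t3.Δ0 r=0 u=1 p=1 v=0 x=0 z=1 q=1 y=1 clk=1
t3.Δ1 r=0 u=1 p=1 v=0 x=0 z=1 q=1 y=1 clk=0
t4.Δ0 r=0 u=1 p=1 v=0 x=0 z=1 q=1 y=1 clk=0
t4.Δ1 r=0 u=1 p=1 v=0 x=0 z=1 q=1 y=1 clk=1
t4.Δ2 r=1 u=1 p=1 v=1 x=0 z=1 q=1 y=1 clk=1
t5.Δ0 r=1 u=1 p=1 v=1 x=0 z=1 q=1 y=1 clk=1
t5.Δ1 r=1 u=1 p=1 v=1 x=0 z=1 q=1 y=1 clk=0
t6.Δ0 r=1 u=1 p=1 v=1 x=0 z=1 q=1 y=1 clk=0
t6.Δ1 r=1 u=1 p=1 v=1 x=0 z=1 q=1 y=1 clk=1
t6.Δ2 r=0 u=1 p=1 v=0 x=0 z=1 q=1 y=1 clk=1
t7.Δ0 r=0 u=1 p=1 v=0 x=0 z=1 q=1 y=1 clk=1
t7.Δ1 r=0 u=1 p=1 v=0 x=0 z=1 q=1 y=1 clk=0
t8.Δ0 r=0 u=1 p=1 v=0 x=0 z=1 q=1 y=1 clk=0
t8.Δ1 r=0 u=1 p=1 v=0 x=0 z=1 q=1 y=1 clk=1
t8.Δ2 r=1 u=1 p=1 v=1 x=0 z=1 q=1 y=1 clk=1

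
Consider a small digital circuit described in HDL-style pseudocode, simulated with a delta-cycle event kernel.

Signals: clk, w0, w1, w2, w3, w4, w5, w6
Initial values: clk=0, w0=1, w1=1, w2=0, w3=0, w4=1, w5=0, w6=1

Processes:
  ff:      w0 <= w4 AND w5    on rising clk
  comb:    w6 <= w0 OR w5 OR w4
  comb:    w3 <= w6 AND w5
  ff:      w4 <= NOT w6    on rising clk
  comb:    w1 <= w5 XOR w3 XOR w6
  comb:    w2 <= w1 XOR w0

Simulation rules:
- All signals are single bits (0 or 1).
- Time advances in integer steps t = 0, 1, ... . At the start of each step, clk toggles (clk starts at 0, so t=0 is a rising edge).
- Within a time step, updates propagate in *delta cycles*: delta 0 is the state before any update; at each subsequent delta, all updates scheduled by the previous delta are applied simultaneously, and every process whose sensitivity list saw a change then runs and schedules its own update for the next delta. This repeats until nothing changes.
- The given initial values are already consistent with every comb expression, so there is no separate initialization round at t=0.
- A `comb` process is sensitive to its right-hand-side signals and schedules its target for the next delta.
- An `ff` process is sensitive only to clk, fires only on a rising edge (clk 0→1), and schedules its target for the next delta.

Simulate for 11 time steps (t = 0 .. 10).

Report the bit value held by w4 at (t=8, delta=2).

t=0 Δ0: w0=1 w5=0 w3=0 w2=0 w4=1 w1=1 w6=1 clk=0
  Δ1: clk:0→1
  Δ2: w0:1→0, w4:1→0
  Δ3: w2:0→1, w6:1→0
  Δ4: w1:1→0
  Δ5: w2:1→0
  (5Δ to stable)
t=1 Δ0: w0=0 w5=0 w3=0 w2=0 w4=0 w1=0 w6=0 clk=1
  Δ1: clk:1→0
  (1Δ to stable)
t=2 Δ0: w0=0 w5=0 w3=0 w2=0 w4=0 w1=0 w6=0 clk=0
  Δ1: clk:0→1
  Δ2: w4:0→1
  Δ3: w6:0→1
  Δ4: w1:0→1
  Δ5: w2:0→1
  (5Δ to stable)
t=3 Δ0: w0=0 w5=0 w3=0 w2=1 w4=1 w1=1 w6=1 clk=1
  Δ1: clk:1→0
  (1Δ to stable)
t=4 Δ0: w0=0 w5=0 w3=0 w2=1 w4=1 w1=1 w6=1 clk=0
  Δ1: clk:0→1
  Δ2: w4:1→0
  Δ3: w6:1→0
  Δ4: w1:1→0
  Δ5: w2:1→0
  (5Δ to stable)
t=5 Δ0: w0=0 w5=0 w3=0 w2=0 w4=0 w1=0 w6=0 clk=1
  Δ1: clk:1→0
  (1Δ to stable)
t=6 Δ0: w0=0 w5=0 w3=0 w2=0 w4=0 w1=0 w6=0 clk=0
  Δ1: clk:0→1
  Δ2: w4:0→1
  Δ3: w6:0→1
  Δ4: w1:0→1
  Δ5: w2:0→1
  (5Δ to stable)
t=7 Δ0: w0=0 w5=0 w3=0 w2=1 w4=1 w1=1 w6=1 clk=1
  Δ1: clk:1→0
  (1Δ to stable)
t=8 Δ0: w0=0 w5=0 w3=0 w2=1 w4=1 w1=1 w6=1 clk=0
  Δ1: clk:0→1
  Δ2: w4:1→0
  Δ3: w6:1→0
  Δ4: w1:1→0
  Δ5: w2:1→0
  (5Δ to stable)
t=9 Δ0: w0=0 w5=0 w3=0 w2=0 w4=0 w1=0 w6=0 clk=1
  Δ1: clk:1→0
  (1Δ to stable)
t=10 Δ0: w0=0 w5=0 w3=0 w2=0 w4=0 w1=0 w6=0 clk=0
  Δ1: clk:0→1
  Δ2: w4:0→1
  Δ3: w6:0→1
  Δ4: w1:0→1
  Δ5: w2:0→1
  (5Δ to stable)

0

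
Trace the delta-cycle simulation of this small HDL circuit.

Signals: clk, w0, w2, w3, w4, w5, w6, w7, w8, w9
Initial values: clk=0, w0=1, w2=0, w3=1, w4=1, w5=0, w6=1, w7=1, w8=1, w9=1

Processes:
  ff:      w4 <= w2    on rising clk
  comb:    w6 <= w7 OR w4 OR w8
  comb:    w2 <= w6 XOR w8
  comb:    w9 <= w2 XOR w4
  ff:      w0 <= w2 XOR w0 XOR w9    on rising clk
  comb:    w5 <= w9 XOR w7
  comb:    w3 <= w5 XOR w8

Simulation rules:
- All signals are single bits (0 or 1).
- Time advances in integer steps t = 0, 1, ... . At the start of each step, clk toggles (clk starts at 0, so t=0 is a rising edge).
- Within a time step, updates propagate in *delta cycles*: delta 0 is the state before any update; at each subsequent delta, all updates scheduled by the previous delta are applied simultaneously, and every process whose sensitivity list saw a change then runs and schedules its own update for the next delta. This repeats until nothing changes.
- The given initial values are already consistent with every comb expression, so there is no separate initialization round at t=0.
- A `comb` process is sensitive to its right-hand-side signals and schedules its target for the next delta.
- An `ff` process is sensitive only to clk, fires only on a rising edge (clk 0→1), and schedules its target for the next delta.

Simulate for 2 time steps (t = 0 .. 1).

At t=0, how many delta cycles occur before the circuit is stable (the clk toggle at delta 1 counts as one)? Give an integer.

t=0 Δ0: w8=1 w6=1 w5=0 clk=0 w9=1 w4=1 w0=1 w3=1 w2=0 w7=1
  Δ1: clk:0→1
  Δ2: w4:1→0, w0:1→0
  Δ3: w9:1→0
  Δ4: w5:0→1
  Δ5: w3:1→0
  (5Δ to stable)
t=1 Δ0: w8=1 w6=1 w5=1 clk=1 w9=0 w4=0 w0=0 w3=0 w2=0 w7=1
  Δ1: clk:1→0
  (1Δ to stable)

5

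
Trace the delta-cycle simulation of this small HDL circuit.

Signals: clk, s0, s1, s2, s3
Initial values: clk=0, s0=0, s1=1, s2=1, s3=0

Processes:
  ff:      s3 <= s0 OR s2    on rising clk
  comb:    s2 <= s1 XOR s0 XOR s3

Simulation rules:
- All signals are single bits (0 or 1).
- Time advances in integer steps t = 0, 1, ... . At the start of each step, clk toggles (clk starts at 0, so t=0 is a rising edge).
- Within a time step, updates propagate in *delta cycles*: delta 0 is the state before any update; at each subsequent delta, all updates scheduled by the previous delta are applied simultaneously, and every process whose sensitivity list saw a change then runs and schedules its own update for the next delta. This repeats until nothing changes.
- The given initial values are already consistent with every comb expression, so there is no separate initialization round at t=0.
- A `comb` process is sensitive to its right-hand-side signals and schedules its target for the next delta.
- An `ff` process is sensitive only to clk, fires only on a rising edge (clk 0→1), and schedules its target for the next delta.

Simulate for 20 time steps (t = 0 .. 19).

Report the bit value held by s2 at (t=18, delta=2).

0

[bits: s0,clk,s1,s2,s3]
t=0: Δ0=00110 Δ1=01110 Δ2=01111 Δ3=01101 | 3Δ
t=1: Δ0=01101 Δ1=00101 | 1Δ
t=2: Δ0=00101 Δ1=01101 Δ2=01100 Δ3=01110 | 3Δ
t=3: Δ0=01110 Δ1=00110 | 1Δ
t=4: Δ0=00110 Δ1=01110 Δ2=01111 Δ3=01101 | 3Δ
t=5: Δ0=01101 Δ1=00101 | 1Δ
t=6: Δ0=00101 Δ1=01101 Δ2=01100 Δ3=01110 | 3Δ
t=7: Δ0=01110 Δ1=00110 | 1Δ
t=8: Δ0=00110 Δ1=01110 Δ2=01111 Δ3=01101 | 3Δ
t=9: Δ0=01101 Δ1=00101 | 1Δ
t=10: Δ0=00101 Δ1=01101 Δ2=01100 Δ3=01110 | 3Δ
t=11: Δ0=01110 Δ1=00110 | 1Δ
t=12: Δ0=00110 Δ1=01110 Δ2=01111 Δ3=01101 | 3Δ
t=13: Δ0=01101 Δ1=00101 | 1Δ
t=14: Δ0=00101 Δ1=01101 Δ2=01100 Δ3=01110 | 3Δ
t=15: Δ0=01110 Δ1=00110 | 1Δ
t=16: Δ0=00110 Δ1=01110 Δ2=01111 Δ3=01101 | 3Δ
t=17: Δ0=01101 Δ1=00101 | 1Δ
t=18: Δ0=00101 Δ1=01101 Δ2=01100 Δ3=01110 | 3Δ
t=19: Δ0=01110 Δ1=00110 | 1Δ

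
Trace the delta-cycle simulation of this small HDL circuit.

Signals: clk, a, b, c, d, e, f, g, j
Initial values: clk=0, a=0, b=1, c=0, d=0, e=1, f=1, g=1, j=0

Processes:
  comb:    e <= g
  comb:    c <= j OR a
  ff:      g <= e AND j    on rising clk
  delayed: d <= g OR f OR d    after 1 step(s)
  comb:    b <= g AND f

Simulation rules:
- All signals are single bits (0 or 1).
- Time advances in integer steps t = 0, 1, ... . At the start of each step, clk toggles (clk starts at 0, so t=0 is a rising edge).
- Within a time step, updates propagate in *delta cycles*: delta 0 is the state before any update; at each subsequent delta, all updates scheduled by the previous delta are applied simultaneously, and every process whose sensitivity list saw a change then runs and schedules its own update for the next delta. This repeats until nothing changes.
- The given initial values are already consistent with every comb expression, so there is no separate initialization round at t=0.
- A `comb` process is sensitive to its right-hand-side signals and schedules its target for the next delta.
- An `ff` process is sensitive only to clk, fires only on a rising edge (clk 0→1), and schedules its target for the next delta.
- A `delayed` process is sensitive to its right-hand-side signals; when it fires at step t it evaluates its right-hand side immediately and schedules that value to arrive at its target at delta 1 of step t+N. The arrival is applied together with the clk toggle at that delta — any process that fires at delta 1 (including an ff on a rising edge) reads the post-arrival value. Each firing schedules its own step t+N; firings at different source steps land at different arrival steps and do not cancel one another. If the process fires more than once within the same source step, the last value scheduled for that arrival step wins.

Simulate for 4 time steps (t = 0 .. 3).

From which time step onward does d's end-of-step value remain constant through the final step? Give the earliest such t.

t=0 Δ0: clk=0 c=0 e=1 d=0 f=1 a=0 b=1 j=0 g=1
  Δ1: clk:0→1
  Δ2: g:1→0
  Δ3: e:1→0, b:1→0
  (3Δ to stable)
t=1 Δ0: clk=1 c=0 e=0 d=0 f=1 a=0 b=0 j=0 g=0
  Δ1: clk:1→0, d:0→1
  (1Δ to stable)
t=2 Δ0: clk=0 c=0 e=0 d=1 f=1 a=0 b=0 j=0 g=0
  Δ1: clk:0→1
  (1Δ to stable)
t=3 Δ0: clk=1 c=0 e=0 d=1 f=1 a=0 b=0 j=0 g=0
  Δ1: clk:1→0
  (1Δ to stable)

1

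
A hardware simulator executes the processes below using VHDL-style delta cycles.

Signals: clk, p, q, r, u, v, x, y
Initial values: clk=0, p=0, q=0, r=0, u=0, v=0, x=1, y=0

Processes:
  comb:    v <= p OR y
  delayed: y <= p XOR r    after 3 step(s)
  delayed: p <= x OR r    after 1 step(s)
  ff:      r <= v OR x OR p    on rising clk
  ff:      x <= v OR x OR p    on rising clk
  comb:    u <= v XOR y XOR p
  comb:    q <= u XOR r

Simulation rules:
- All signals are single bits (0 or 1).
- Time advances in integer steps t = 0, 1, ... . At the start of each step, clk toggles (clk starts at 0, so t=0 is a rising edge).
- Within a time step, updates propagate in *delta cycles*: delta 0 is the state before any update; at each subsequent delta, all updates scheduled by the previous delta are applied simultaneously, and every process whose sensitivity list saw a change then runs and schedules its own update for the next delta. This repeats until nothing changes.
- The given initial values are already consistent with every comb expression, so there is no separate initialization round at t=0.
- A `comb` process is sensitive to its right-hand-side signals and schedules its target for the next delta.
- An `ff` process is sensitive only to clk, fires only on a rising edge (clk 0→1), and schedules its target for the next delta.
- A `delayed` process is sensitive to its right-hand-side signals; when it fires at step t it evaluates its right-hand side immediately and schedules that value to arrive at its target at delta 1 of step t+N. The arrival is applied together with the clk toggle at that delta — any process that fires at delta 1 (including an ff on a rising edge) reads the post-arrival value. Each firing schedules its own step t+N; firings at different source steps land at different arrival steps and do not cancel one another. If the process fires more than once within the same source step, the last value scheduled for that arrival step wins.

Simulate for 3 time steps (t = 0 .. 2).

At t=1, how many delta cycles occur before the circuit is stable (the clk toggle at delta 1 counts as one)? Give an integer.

t=0 Δ0: q=0 p=0 v=0 r=0 clk=0 u=0 y=0 x=1
  Δ1: clk:0→1
  Δ2: r:0→1
  Δ3: q:0→1
  (3Δ to stable)
t=1 Δ0: q=1 p=0 v=0 r=1 clk=1 u=0 y=0 x=1
  Δ1: p:0→1, clk:1→0
  Δ2: v:0→1, u:0→1
  Δ3: q:1→0, u:1→0
  Δ4: q:0→1
  (4Δ to stable)
t=2 Δ0: q=1 p=1 v=1 r=1 clk=0 u=0 y=0 x=1
  Δ1: clk:0→1
  (1Δ to stable)

4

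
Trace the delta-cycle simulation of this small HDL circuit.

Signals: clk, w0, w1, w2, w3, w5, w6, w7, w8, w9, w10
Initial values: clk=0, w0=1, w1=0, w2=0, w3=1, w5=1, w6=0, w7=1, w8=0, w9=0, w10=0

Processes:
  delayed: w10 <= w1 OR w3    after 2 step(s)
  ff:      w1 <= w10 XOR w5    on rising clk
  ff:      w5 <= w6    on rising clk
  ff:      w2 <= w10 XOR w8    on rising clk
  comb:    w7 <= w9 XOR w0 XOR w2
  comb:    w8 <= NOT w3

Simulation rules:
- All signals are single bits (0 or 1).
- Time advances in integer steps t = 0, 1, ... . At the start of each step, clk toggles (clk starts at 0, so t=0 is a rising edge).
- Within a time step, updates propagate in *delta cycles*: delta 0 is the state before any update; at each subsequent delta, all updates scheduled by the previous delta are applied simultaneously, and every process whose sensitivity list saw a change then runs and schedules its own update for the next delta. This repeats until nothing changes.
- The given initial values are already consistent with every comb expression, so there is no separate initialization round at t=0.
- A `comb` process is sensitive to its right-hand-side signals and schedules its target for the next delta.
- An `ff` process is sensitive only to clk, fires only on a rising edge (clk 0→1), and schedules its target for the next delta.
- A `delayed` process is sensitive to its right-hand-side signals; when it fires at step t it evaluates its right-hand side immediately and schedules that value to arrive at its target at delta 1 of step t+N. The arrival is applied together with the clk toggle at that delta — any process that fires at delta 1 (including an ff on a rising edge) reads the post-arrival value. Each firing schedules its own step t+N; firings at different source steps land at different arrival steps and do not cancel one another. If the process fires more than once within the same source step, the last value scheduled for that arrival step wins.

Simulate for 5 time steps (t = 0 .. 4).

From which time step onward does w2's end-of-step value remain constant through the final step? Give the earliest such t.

t=0 Δ0: w0=1 w9=0 w3=1 w10=0 w6=0 w8=0 w1=0 w2=0 w7=1 w5=1 clk=0
  Δ1: clk:0→1
  Δ2: w1:0→1, w5:1→0
  (2Δ to stable)
t=1 Δ0: w0=1 w9=0 w3=1 w10=0 w6=0 w8=0 w1=1 w2=0 w7=1 w5=0 clk=1
  Δ1: clk:1→0
  (1Δ to stable)
t=2 Δ0: w0=1 w9=0 w3=1 w10=0 w6=0 w8=0 w1=1 w2=0 w7=1 w5=0 clk=0
  Δ1: w10:0→1, clk:0→1
  Δ2: w2:0→1
  Δ3: w7:1→0
  (3Δ to stable)
t=3 Δ0: w0=1 w9=0 w3=1 w10=1 w6=0 w8=0 w1=1 w2=1 w7=0 w5=0 clk=1
  Δ1: clk:1→0
  (1Δ to stable)
t=4 Δ0: w0=1 w9=0 w3=1 w10=1 w6=0 w8=0 w1=1 w2=1 w7=0 w5=0 clk=0
  Δ1: clk:0→1
  (1Δ to stable)

2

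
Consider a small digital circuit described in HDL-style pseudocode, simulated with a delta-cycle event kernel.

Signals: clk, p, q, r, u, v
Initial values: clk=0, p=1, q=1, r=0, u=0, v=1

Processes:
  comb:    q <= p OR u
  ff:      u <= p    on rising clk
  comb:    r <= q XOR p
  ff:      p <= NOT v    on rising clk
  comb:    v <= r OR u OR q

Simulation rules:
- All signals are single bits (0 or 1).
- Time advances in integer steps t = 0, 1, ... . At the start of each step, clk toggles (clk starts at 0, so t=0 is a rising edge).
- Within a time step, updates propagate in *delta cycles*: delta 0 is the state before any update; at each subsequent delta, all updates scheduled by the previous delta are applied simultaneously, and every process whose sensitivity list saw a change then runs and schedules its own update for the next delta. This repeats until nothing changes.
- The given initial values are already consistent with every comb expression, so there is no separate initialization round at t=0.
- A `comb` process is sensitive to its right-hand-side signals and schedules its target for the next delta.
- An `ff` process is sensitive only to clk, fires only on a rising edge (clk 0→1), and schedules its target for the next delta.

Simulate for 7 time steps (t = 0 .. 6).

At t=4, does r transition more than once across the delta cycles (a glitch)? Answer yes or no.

t0.Δ0 p=1 clk=0 u=0 q=1 r=0 v=1
t0.Δ1 p=1 clk=1 u=0 q=1 r=0 v=1
t0.Δ2 p=0 clk=1 u=1 q=1 r=0 v=1
t0.Δ3 p=0 clk=1 u=1 q=1 r=1 v=1
t1.Δ0 p=0 clk=1 u=1 q=1 r=1 v=1
t1.Δ1 p=0 clk=0 u=1 q=1 r=1 v=1
t2.Δ0 p=0 clk=0 u=1 q=1 r=1 v=1
t2.Δ1 p=0 clk=1 u=1 q=1 r=1 v=1
t2.Δ2 p=0 clk=1 u=0 q=1 r=1 v=1
t2.Δ3 p=0 clk=1 u=0 q=0 r=1 v=1
t2.Δ4 p=0 clk=1 u=0 q=0 r=0 v=1
t2.Δ5 p=0 clk=1 u=0 q=0 r=0 v=0
t3.Δ0 p=0 clk=1 u=0 q=0 r=0 v=0
t3.Δ1 p=0 clk=0 u=0 q=0 r=0 v=0
t4.Δ0 p=0 clk=0 u=0 q=0 r=0 v=0
t4.Δ1 p=0 clk=1 u=0 q=0 r=0 v=0
t4.Δ2 p=1 clk=1 u=0 q=0 r=0 v=0
t4.Δ3 p=1 clk=1 u=0 q=1 r=1 v=0
t4.Δ4 p=1 clk=1 u=0 q=1 r=0 v=1
t5.Δ0 p=1 clk=1 u=0 q=1 r=0 v=1
t5.Δ1 p=1 clk=0 u=0 q=1 r=0 v=1
t6.Δ0 p=1 clk=0 u=0 q=1 r=0 v=1
t6.Δ1 p=1 clk=1 u=0 q=1 r=0 v=1
t6.Δ2 p=0 clk=1 u=1 q=1 r=0 v=1
t6.Δ3 p=0 clk=1 u=1 q=1 r=1 v=1

yes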